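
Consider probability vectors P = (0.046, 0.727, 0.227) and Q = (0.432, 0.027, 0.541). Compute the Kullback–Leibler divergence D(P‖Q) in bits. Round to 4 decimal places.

3.0209 bits

D(P‖Q) = Σ p·log₂(p/q).
  0.046·log₂(0.046/0.432) = -0.14864
  0.727·log₂(0.727/0.027) = 3.45392
  0.227·log₂(0.227/0.541) = -0.28442
D(P‖Q) = 3.0209 bits.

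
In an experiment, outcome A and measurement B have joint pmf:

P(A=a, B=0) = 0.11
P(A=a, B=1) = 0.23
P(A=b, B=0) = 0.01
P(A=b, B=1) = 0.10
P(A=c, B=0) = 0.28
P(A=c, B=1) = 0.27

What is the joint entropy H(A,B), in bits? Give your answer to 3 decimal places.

2.261 bits

H(A,B) = −Σ p(x,y)·log₂ p(x,y) over all 6 cells.
  cell (a,0): −0.11·log₂0.11 = 0.3503
  cell (a,1): −0.23·log₂0.23 = 0.4877
  cell (b,0): −0.01·log₂0.01 = 0.0664
  cell (b,1): −0.10·log₂0.10 = 0.3322
  cell (c,0): −0.28·log₂0.28 = 0.5142
  cell (c,1): −0.27·log₂0.27 = 0.5100
Sum = 2.261 bits.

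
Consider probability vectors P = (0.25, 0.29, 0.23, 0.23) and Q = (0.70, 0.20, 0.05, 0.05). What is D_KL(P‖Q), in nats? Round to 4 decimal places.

0.5523 nats

D(P‖Q) = Σ p·ln(p/q).
  0.25·ln(0.25/0.70) = -0.25740
  0.29·ln(0.29/0.20) = 0.10775
  0.23·ln(0.23/0.05) = 0.35099
  0.23·ln(0.23/0.05) = 0.35099
D(P‖Q) = 0.5523 nats.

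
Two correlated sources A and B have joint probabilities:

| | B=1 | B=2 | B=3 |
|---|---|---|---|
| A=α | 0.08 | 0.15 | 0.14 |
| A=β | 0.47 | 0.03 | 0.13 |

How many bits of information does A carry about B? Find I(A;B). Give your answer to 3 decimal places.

0.235 bits

Marginals: p(A) = (0.3700, 0.6300), p(B) = (0.5500, 0.1800, 0.2700).
I(A;B) = H(A) + H(B) − H(A,B).
H(A) = 0.9507, H(B) = 1.4297, H(A,B) = 2.1455.
I(A;B) = 0.9507 + 1.4297 − 2.1455 = 0.235 bits.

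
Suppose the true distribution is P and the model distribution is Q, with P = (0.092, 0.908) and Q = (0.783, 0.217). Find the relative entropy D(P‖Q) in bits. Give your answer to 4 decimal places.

1.5908 bits

D(P‖Q) = Σ p·log₂(p/q).
  0.092·log₂(0.092/0.783) = -0.28422
  0.908·log₂(0.908/0.217) = 1.87502
D(P‖Q) = 1.5908 bits.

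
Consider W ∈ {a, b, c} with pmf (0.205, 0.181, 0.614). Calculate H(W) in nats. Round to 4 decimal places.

0.9337 nats

H(W) = −Σ p·ln p.
  −(0.205)·ln(0.205) = 0.32487
  −(0.181)·ln(0.181) = 0.30938
  −(0.614)·ln(0.614) = 0.29948
Sum: 0.32487 + 0.30938 + 0.29948 = 0.9337 nats.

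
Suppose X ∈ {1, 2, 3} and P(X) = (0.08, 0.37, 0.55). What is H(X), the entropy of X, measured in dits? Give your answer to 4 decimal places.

0.3903 dits

H(X) = −Σ p·log₁₀ p.
  −(0.08)·log₁₀(0.08) = 0.08775
  −(0.37)·log₁₀(0.37) = 0.15977
  −(0.55)·log₁₀(0.55) = 0.14280
Sum: 0.08775 + 0.15977 + 0.14280 = 0.3903 dits.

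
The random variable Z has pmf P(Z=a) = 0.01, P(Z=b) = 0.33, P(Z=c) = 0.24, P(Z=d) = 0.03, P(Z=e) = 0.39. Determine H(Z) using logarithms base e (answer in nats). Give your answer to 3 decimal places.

H(Z) = −Σ p·ln p.
  −(0.01)·ln(0.01) = 0.0461
  −(0.33)·ln(0.33) = 0.3659
  −(0.24)·ln(0.24) = 0.3425
  −(0.03)·ln(0.03) = 0.1052
  −(0.39)·ln(0.39) = 0.3672
Sum: 0.0461 + 0.3659 + 0.3425 + 0.1052 + 0.3672 = 1.227 nats.

1.227 nats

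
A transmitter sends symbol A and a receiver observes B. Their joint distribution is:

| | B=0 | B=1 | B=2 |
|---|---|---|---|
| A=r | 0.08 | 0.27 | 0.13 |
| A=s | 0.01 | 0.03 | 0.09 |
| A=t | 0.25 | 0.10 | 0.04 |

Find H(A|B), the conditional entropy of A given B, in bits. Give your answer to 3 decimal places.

Marginals: p(A) = (0.4800, 0.1300, 0.3900), p(B) = (0.3400, 0.4000, 0.2600).
H(A|B) = Σ p(B) · H(A|B=·).
  B=0: p=0.3400, H(A|B=0) = 0.9670
  B=1: p=0.4000, H(A|B=1) = 1.1630
  B=2: p=0.2600, H(A|B=2) = 1.4452
Weighted sum = 1.170 bits.

1.170 bits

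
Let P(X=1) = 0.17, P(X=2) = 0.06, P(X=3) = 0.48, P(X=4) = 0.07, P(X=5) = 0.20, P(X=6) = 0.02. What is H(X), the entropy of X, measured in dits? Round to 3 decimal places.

0.612 dits

H(X) = −Σ p·log₁₀ p.
  −(0.17)·log₁₀(0.17) = 0.1308
  −(0.06)·log₁₀(0.06) = 0.0733
  −(0.48)·log₁₀(0.48) = 0.1530
  −(0.07)·log₁₀(0.07) = 0.0808
  −(0.20)·log₁₀(0.20) = 0.1398
  −(0.02)·log₁₀(0.02) = 0.0340
Sum: 0.1308 + 0.0733 + 0.1530 + 0.0808 + 0.1398 + 0.0340 = 0.612 dits.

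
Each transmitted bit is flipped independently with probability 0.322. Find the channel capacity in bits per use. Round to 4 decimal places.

0.0935 bits

Binary symmetric channel: C = 1 − h₂(ε) where h₂ is the binary entropy function.
h₂(0.322) = −0.322·log₂0.322 − 0.678·log₂0.678 = 0.9065.
C = 1 − 0.9065 = 0.0935 bits per channel use.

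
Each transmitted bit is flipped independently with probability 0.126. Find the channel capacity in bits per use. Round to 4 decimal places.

Binary symmetric channel: C = 1 − h₂(ε) where h₂ is the binary entropy function.
h₂(0.126) = −0.126·log₂0.126 − 0.874·log₂0.874 = 0.5464.
C = 1 − 0.5464 = 0.4536 bits per channel use.

0.4536 bits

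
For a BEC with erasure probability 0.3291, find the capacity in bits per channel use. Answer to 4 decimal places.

Binary erasure channel: capacity C = 1 − ε.
C = 1 − 0.3291 = 0.6709 bits per channel use.

0.6709 bits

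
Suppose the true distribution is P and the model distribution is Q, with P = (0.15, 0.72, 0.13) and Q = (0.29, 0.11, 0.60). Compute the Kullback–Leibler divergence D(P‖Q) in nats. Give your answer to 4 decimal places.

D(P‖Q) = Σ p·ln(p/q).
  0.15·ln(0.15/0.29) = -0.09889
  0.72·ln(0.72/0.11) = 1.35272
  0.13·ln(0.13/0.60) = -0.19882
D(P‖Q) = 1.0550 nats.

1.0550 nats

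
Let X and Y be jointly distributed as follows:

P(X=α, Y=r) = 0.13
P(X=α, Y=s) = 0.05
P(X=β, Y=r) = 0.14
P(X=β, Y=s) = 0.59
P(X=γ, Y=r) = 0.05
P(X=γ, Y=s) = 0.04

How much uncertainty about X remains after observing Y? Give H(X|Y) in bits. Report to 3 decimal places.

Chain rule: H(X|Y) = H(X,Y) − H(Y).
Marginals: p(X) = (0.1800, 0.7300, 0.0900), p(Y) = (0.3200, 0.6800).
H(X,Y) = 1.8468 bits; H(Y) = 0.9044 bits.
H(X|Y) = 1.8468 − 0.9044 = 0.942 bits.

0.942 bits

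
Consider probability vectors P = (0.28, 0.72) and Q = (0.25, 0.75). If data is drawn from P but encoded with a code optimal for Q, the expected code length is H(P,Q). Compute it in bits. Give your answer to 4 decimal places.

H(P,Q) = −Σ p·log₂ q.
  −0.28·log₂(0.25) = 0.56000
  −0.72·log₂(0.75) = 0.29883
H(P,Q) = 0.8588 bits.

0.8588 bits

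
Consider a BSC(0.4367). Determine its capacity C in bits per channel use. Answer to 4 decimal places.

0.0116 bits

Binary symmetric channel: C = 1 − h₂(ε) where h₂ is the binary entropy function.
h₂(0.4367) = −0.4367·log₂0.4367 − 0.5633·log₂0.5633 = 0.9884.
C = 1 − 0.9884 = 0.0116 bits per channel use.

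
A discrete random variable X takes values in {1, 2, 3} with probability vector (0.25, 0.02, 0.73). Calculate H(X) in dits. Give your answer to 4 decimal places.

0.2843 dits

H(X) = −Σ p·log₁₀ p.
  −(0.25)·log₁₀(0.25) = 0.15051
  −(0.02)·log₁₀(0.02) = 0.03398
  −(0.73)·log₁₀(0.73) = 0.09977
Sum: 0.15051 + 0.03398 + 0.09977 = 0.2843 dits.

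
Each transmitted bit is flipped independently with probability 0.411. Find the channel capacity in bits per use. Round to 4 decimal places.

0.0230 bits

Binary symmetric channel: C = 1 − h₂(ε) where h₂ is the binary entropy function.
h₂(0.411) = −0.411·log₂0.411 − 0.589·log₂0.589 = 0.9770.
C = 1 − 0.9770 = 0.0230 bits per channel use.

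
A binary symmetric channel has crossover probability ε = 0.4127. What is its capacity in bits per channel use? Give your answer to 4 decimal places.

Binary symmetric channel: C = 1 − h₂(ε) where h₂ is the binary entropy function.
h₂(0.4127) = −0.4127·log₂0.4127 − 0.5873·log₂0.5873 = 0.9779.
C = 1 − 0.9779 = 0.0221 bits per channel use.

0.0221 bits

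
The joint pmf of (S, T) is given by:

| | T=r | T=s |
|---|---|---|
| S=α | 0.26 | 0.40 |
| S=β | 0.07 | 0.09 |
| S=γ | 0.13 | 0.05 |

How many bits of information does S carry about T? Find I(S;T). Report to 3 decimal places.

Marginals: p(S) = (0.6600, 0.1600, 0.1800), p(T) = (0.4600, 0.5400).
I(S;T) = H(S) + H(T) − H(S,T).
H(S) = 1.2640, H(T) = 0.9954, H(S,T) = 2.2140.
I(S;T) = 1.2640 + 0.9954 − 2.2140 = 0.045 bits.

0.045 bits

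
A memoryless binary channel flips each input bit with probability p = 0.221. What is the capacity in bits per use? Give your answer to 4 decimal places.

0.2380 bits

Binary symmetric channel: C = 1 − h₂(ε) where h₂ is the binary entropy function.
h₂(0.221) = −0.221·log₂0.221 − 0.779·log₂0.779 = 0.7620.
C = 1 − 0.7620 = 0.2380 bits per channel use.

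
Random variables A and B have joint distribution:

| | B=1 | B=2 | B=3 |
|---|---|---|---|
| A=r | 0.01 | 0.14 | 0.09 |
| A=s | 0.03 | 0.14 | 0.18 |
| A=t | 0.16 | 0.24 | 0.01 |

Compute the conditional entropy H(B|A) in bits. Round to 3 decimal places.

Marginals: p(A) = (0.2400, 0.3500, 0.4100), p(B) = (0.2000, 0.5200, 0.2800).
H(B|A) = Σ p(A) · H(B|A=·).
  A=r: p=0.2400, H(B|A=r) = 1.1753
  A=s: p=0.3500, H(B|A=s) = 1.3260
  A=t: p=0.4100, H(B|A=t) = 1.1127
Weighted sum = 1.202 bits.

1.202 bits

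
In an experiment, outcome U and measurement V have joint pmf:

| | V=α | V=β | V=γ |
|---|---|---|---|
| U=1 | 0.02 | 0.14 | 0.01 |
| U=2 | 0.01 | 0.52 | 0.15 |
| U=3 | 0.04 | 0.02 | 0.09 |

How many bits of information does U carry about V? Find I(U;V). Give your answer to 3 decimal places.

Marginals: p(U) = (0.1700, 0.6800, 0.1500), p(V) = (0.0700, 0.6800, 0.2500).
I(U;V) = Σ p(x,y)·log₂[p(x,y)/(p(x)p(y))].
  (1,α): 0.02·log₂(1.6807) = 0.0150
  (1,β): 0.14·log₂(1.2111) = 0.0387
  (1,γ): 0.01·log₂(0.2353) = -0.0209
  (2,α): 0.01·log₂(0.2101) = -0.0225
  (2,β): 0.52·log₂(1.1246) = 0.0881
  (2,γ): 0.15·log₂(0.8824) = -0.0271
  (3,α): 0.04·log₂(3.8095) = 0.0772
  (3,β): 0.02·log₂(0.1961) = -0.0470
  (3,γ): 0.09·log₂(2.4000) = 0.1137
Sum = 0.215 bits.

0.215 bits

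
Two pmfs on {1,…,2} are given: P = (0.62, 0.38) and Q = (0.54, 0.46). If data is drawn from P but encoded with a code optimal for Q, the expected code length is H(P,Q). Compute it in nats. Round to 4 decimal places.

H(P,Q) = −Σ p·ln q.
  −0.62·ln(0.54) = 0.38204
  −0.38·ln(0.46) = 0.29508
H(P,Q) = 0.6771 nats.

0.6771 nats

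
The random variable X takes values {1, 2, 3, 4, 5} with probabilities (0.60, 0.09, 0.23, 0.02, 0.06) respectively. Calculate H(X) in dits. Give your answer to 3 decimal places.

0.481 dits

H(X) = −Σ p·log₁₀ p.
  −(0.60)·log₁₀(0.60) = 0.1331
  −(0.09)·log₁₀(0.09) = 0.0941
  −(0.23)·log₁₀(0.23) = 0.1468
  −(0.02)·log₁₀(0.02) = 0.0340
  −(0.06)·log₁₀(0.06) = 0.0733
Sum: 0.1331 + 0.0941 + 0.1468 + 0.0340 + 0.0733 = 0.481 dits.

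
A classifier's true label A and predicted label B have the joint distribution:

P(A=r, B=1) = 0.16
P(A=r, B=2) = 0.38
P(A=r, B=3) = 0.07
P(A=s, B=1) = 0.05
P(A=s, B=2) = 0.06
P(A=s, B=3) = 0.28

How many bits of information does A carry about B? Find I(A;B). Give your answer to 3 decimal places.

0.293 bits

Marginals: p(A) = (0.6100, 0.3900), p(B) = (0.2100, 0.4400, 0.3500).
I(A;B) = Σ p(x,y)·log₂[p(x,y)/(p(x)p(y))].
  (r,1): 0.16·log₂(1.2490) = 0.0513
  (r,2): 0.38·log₂(1.4158) = 0.1906
  (r,3): 0.07·log₂(0.3279) = -0.1126
  (s,1): 0.05·log₂(0.6105) = -0.0356
  (s,2): 0.06·log₂(0.3497) = -0.0910
  (s,3): 0.28·log₂(2.0513) = 0.2902
Sum = 0.293 bits.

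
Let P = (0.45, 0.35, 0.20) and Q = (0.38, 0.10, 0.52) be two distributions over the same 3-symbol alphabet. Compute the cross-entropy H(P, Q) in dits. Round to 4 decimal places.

H(P,Q) = −Σ p·log₁₀ q.
  −0.45·log₁₀(0.38) = 0.18910
  −0.35·log₁₀(0.10) = 0.35000
  −0.20·log₁₀(0.52) = 0.05680
H(P,Q) = 0.5959 dits.

0.5959 dits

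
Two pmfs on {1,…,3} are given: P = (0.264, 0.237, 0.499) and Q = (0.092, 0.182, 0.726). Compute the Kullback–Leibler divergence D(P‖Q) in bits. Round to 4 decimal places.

D(P‖Q) = Σ p·log₂(p/q).
  0.264·log₂(0.264/0.092) = 0.40150
  0.237·log₂(0.237/0.182) = 0.09028
  0.499·log₂(0.499/0.726) = -0.26992
D(P‖Q) = 0.2219 bits.

0.2219 bits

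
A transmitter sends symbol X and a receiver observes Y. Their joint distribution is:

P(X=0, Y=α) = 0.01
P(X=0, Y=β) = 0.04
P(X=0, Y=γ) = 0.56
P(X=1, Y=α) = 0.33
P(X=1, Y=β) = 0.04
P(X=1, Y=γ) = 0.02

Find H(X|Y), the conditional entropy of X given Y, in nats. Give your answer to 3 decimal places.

0.188 nats

Chain rule: H(X|Y) = H(X,Y) − H(Y).
Marginals: p(X) = (0.6100, 0.3900), p(Y) = (0.3400, 0.0800, 0.5800).
H(X,Y) = 1.0724 nats; H(Y) = 0.8848 nats.
H(X|Y) = 1.0724 − 0.8848 = 0.188 nats.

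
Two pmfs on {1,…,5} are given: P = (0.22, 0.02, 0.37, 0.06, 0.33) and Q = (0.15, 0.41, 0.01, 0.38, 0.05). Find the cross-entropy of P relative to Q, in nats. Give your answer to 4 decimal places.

H(P,Q) = −Σ p·ln q.
  −0.22·ln(0.15) = 0.41737
  −0.02·ln(0.41) = 0.01783
  −0.37·ln(0.01) = 1.70391
  −0.06·ln(0.38) = 0.05806
  −0.33·ln(0.05) = 0.98859
H(P,Q) = 3.1858 nats.

3.1858 nats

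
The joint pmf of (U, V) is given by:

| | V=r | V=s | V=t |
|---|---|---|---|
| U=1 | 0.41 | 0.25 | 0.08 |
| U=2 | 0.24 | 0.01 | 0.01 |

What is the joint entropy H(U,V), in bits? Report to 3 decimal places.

H(U,V) = −Σ p(x,y)·log₂ p(x,y) over all 6 cells.
  cell (1,r): −0.41·log₂0.41 = 0.5274
  cell (1,s): −0.25·log₂0.25 = 0.5000
  cell (1,t): −0.08·log₂0.08 = 0.2915
  cell (2,r): −0.24·log₂0.24 = 0.4941
  cell (2,s): −0.01·log₂0.01 = 0.0664
  cell (2,t): −0.01·log₂0.01 = 0.0664
Sum = 1.946 bits.

1.946 bits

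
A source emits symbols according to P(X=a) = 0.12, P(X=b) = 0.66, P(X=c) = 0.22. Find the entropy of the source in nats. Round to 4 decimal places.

0.8618 nats

H(X) = −Σ p·ln p.
  −(0.12)·ln(0.12) = 0.25443
  −(0.66)·ln(0.66) = 0.27424
  −(0.22)·ln(0.22) = 0.33311
Sum: 0.25443 + 0.27424 + 0.33311 = 0.8618 nats.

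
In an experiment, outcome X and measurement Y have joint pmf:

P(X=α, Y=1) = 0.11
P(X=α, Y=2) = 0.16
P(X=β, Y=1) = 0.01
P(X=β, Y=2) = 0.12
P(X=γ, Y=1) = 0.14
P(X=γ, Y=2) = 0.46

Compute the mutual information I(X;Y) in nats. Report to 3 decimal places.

Marginals: p(X) = (0.2700, 0.1300, 0.6000), p(Y) = (0.2600, 0.7400).
I(X;Y) = H(X) + H(Y) − H(X,Y).
H(X) = 0.9252, H(Y) = 0.5731, H(X,Y) = 1.4690.
I(X;Y) = 0.9252 + 0.5731 − 1.4690 = 0.029 nats.

0.029 nats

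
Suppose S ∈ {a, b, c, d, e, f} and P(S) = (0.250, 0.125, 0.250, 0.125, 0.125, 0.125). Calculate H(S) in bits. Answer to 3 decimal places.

2.500 bits

H(S) = −Σ p·log₂ p.
  −(0.250)·log₂(0.250) = 0.5000
  −(0.125)·log₂(0.125) = 0.3750
  −(0.250)·log₂(0.250) = 0.5000
  −(0.125)·log₂(0.125) = 0.3750
  −(0.125)·log₂(0.125) = 0.3750
  −(0.125)·log₂(0.125) = 0.3750
Sum: 0.5000 + 0.3750 + 0.5000 + 0.3750 + 0.3750 + 0.3750 = 2.500 bits.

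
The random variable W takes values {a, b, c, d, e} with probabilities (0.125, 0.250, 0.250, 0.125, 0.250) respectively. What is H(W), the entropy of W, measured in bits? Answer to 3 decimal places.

H(W) = −Σ p·log₂ p.
  −(0.125)·log₂(0.125) = 0.3750
  −(0.250)·log₂(0.250) = 0.5000
  −(0.250)·log₂(0.250) = 0.5000
  −(0.125)·log₂(0.125) = 0.3750
  −(0.250)·log₂(0.250) = 0.5000
Sum: 0.3750 + 0.5000 + 0.5000 + 0.3750 + 0.5000 = 2.250 bits.

2.250 bits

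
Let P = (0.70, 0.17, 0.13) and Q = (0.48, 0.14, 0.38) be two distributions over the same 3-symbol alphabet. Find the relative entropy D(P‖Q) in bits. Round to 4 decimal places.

0.2275 bits

D(P‖Q) = Σ p·log₂(p/q).
  0.70·log₂(0.70/0.48) = 0.38102
  0.17·log₂(0.17/0.14) = 0.04762
  0.13·log₂(0.13/0.38) = -0.20117
D(P‖Q) = 0.2275 bits.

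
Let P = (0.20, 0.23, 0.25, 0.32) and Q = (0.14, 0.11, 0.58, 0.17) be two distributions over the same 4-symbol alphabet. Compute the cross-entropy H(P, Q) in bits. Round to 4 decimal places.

H(P,Q) = −Σ p·log₂ q.
  −0.20·log₂(0.14) = 0.56730
  −0.23·log₂(0.11) = 0.73242
  −0.25·log₂(0.58) = 0.19647
  −0.32·log₂(0.17) = 0.81805
H(P,Q) = 2.3142 bits.

2.3142 bits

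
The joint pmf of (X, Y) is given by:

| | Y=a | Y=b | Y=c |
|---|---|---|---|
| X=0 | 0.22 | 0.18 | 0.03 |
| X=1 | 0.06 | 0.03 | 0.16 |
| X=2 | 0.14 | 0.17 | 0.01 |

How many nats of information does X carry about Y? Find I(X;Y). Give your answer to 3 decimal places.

0.191 nats

Marginals: p(X) = (0.4300, 0.2500, 0.3200), p(Y) = (0.4200, 0.3800, 0.2000).
I(X;Y) = H(X) + H(Y) − H(X,Y).
H(X) = 1.0741, H(Y) = 1.0539, H(X,Y) = 1.9367.
I(X;Y) = 1.0741 + 1.0539 − 1.9367 = 0.191 nats.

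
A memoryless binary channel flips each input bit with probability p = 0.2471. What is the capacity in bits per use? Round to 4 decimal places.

Binary symmetric channel: C = 1 − h₂(ε) where h₂ is the binary entropy function.
h₂(0.2471) = −0.2471·log₂0.2471 − 0.7529·log₂0.7529 = 0.8066.
C = 1 − 0.8066 = 0.1934 bits per channel use.

0.1934 bits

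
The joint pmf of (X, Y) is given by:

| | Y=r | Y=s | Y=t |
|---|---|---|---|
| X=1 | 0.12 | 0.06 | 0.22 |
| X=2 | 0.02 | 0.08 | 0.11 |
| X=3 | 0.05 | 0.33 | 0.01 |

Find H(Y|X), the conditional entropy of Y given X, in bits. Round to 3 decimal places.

Chain rule: H(Y|X) = H(X,Y) − H(X).
Marginals: p(X) = (0.4000, 0.2100, 0.3900), p(Y) = (0.1900, 0.4700, 0.3400).
H(X,Y) = 2.6562 bits; H(X) = 1.5314 bits.
H(Y|X) = 2.6562 − 1.5314 = 1.125 bits.

1.125 bits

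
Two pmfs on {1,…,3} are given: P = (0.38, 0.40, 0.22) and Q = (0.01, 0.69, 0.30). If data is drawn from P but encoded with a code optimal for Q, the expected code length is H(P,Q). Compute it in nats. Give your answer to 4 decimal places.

H(P,Q) = −Σ p·ln q.
  −0.38·ln(0.01) = 1.74996
  −0.40·ln(0.69) = 0.14843
  −0.22·ln(0.30) = 0.26487
H(P,Q) = 2.1633 nats.

2.1633 nats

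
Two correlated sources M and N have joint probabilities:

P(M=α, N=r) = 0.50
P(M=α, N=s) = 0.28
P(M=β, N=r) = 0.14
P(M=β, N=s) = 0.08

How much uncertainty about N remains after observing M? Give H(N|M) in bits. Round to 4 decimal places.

Marginals: p(M) = (0.7800, 0.2200), p(N) = (0.6400, 0.3600).
H(N|M) = Σ p(M) · H(N|M=·).
  M=α: p=0.7800, H(N|M=α) = 0.9418
  M=β: p=0.2200, H(N|M=β) = 0.9457
Weighted sum = 0.9427 bits.

0.9427 bits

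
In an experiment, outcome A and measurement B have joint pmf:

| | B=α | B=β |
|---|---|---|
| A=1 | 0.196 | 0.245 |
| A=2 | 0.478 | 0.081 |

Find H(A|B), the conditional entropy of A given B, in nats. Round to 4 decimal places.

Marginals: p(A) = (0.4410, 0.5590), p(B) = (0.6740, 0.3260).
H(A|B) = Σ p(B) · H(A|B=·).
  B=α: p=0.6740, H(A|B=α) = 0.6029
  B=β: p=0.3260, H(A|B=β) = 0.5606
Weighted sum = 0.5891 nats.

0.5891 nats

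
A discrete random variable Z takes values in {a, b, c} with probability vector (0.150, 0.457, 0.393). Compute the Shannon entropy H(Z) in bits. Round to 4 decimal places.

1.4564 bits

H(Z) = −Σ p·log₂ p.
  −(0.150)·log₂(0.150) = 0.41054
  −(0.457)·log₂(0.457) = 0.51629
  −(0.393)·log₂(0.393) = 0.52953
Sum: 0.41054 + 0.51629 + 0.52953 = 1.4564 bits.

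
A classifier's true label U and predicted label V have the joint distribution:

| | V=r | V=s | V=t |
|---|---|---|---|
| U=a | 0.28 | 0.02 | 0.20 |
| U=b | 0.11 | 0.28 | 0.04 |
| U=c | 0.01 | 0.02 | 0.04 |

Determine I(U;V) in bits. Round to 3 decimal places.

Marginals: p(U) = (0.5000, 0.4300, 0.0700), p(V) = (0.4000, 0.3200, 0.2800).
I(U;V) = Σ p(x,y)·log₂[p(x,y)/(p(x)p(y))].
  (a,r): 0.28·log₂(1.4000) = 0.1359
  (a,s): 0.02·log₂(0.1250) = -0.0600
  (a,t): 0.20·log₂(1.4286) = 0.1029
  (b,r): 0.11·log₂(0.6395) = -0.0709
  (b,s): 0.28·log₂(2.0349) = 0.2870
  (b,t): 0.04·log₂(0.3322) = -0.0636
  (c,r): 0.01·log₂(0.3571) = -0.0149
  (c,s): 0.02·log₂(0.8929) = -0.0033
  (c,t): 0.04·log₂(2.0408) = 0.0412
Sum = 0.354 bits.

0.354 bits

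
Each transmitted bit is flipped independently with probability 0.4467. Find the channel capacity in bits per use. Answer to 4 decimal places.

Binary symmetric channel: C = 1 − h₂(ε) where h₂ is the binary entropy function.
h₂(0.4467) = −0.4467·log₂0.4467 − 0.5533·log₂0.5533 = 0.9918.
C = 1 − 0.9918 = 0.0082 bits per channel use.

0.0082 bits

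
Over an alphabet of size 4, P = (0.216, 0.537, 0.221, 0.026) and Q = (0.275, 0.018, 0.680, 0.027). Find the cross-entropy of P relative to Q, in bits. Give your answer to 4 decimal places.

H(P,Q) = −Σ p·log₂ q.
  −0.216·log₂(0.275) = 0.40230
  −0.537·log₂(0.018) = 3.11238
  −0.221·log₂(0.680) = 0.12296
  −0.026·log₂(0.027) = 0.13548
H(P,Q) = 3.7731 bits.

3.7731 bits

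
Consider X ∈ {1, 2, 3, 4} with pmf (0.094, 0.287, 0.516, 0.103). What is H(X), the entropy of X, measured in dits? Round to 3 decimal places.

0.502 dits

H(X) = −Σ p·log₁₀ p.
  −(0.094)·log₁₀(0.094) = 0.0965
  −(0.287)·log₁₀(0.287) = 0.1556
  −(0.516)·log₁₀(0.516) = 0.1483
  −(0.103)·log₁₀(0.103) = 0.1017
Sum: 0.0965 + 0.1556 + 0.1483 + 0.1017 = 0.502 dits.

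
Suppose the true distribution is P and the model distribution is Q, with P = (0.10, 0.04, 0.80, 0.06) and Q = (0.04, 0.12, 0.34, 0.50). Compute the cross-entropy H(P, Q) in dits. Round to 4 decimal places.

0.5695 dits

H(P,Q) = −Σ p·log₁₀ q.
  −0.10·log₁₀(0.04) = 0.13979
  −0.04·log₁₀(0.12) = 0.03683
  −0.80·log₁₀(0.34) = 0.37482
  −0.06·log₁₀(0.50) = 0.01806
H(P,Q) = 0.5695 dits.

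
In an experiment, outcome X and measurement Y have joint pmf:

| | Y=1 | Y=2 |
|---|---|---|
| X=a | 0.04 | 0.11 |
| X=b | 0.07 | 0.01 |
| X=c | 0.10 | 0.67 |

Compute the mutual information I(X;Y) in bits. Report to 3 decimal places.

Marginals: p(X) = (0.1500, 0.0800, 0.7700), p(Y) = (0.2100, 0.7900).
I(X;Y) = Σ p(x,y)·log₂[p(x,y)/(p(x)p(y))].
  (a,1): 0.04·log₂(1.2698) = 0.0138
  (a,2): 0.11·log₂(0.9283) = -0.0118
  (b,1): 0.07·log₂(4.1667) = 0.1441
  (b,2): 0.01·log₂(0.1582) = -0.0266
  (c,1): 0.10·log₂(0.6184) = -0.0693
  (c,2): 0.67·log₂(1.1014) = 0.0934
Sum = 0.144 bits.

0.144 bits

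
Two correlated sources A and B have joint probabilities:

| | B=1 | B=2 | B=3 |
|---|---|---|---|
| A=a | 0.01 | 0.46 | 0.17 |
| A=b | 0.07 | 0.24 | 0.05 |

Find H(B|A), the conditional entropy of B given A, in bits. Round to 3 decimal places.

1.052 bits

Marginals: p(A) = (0.6400, 0.3600), p(B) = (0.0800, 0.7000, 0.2200).
H(B|A) = Σ p(A) · H(B|A=·).
  A=a: p=0.6400, H(B|A=a) = 0.9442
  A=b: p=0.3600, H(B|A=b) = 1.2449
Weighted sum = 1.052 bits.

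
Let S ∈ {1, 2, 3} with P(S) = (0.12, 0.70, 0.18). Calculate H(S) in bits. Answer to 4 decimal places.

1.1726 bits

H(S) = −Σ p·log₂ p.
  −(0.12)·log₂(0.12) = 0.36707
  −(0.70)·log₂(0.70) = 0.36020
  −(0.18)·log₂(0.18) = 0.44531
Sum: 0.36707 + 0.36020 + 0.44531 = 1.1726 bits.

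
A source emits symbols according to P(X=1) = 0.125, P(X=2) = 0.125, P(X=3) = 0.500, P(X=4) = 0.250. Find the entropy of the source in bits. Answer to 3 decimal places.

1.750 bits

H(X) = −Σ p·log₂ p.
  −(0.125)·log₂(0.125) = 0.3750
  −(0.125)·log₂(0.125) = 0.3750
  −(0.500)·log₂(0.500) = 0.5000
  −(0.250)·log₂(0.250) = 0.5000
Sum: 0.3750 + 0.3750 + 0.5000 + 0.5000 = 1.750 bits.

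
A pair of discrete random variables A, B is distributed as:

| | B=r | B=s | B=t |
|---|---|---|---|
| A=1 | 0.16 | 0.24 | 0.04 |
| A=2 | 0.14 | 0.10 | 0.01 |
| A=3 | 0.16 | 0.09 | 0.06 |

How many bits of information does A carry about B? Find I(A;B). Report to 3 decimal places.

Marginals: p(A) = (0.4400, 0.2500, 0.3100), p(B) = (0.4600, 0.4300, 0.1100).
I(A;B) = Σ p(x,y)·log₂[p(x,y)/(p(x)p(y))].
  (1,r): 0.16·log₂(0.7905) = -0.0543
  (1,s): 0.24·log₂(1.2685) = 0.0823
  (1,t): 0.04·log₂(0.8264) = -0.0110
  (2,r): 0.14·log₂(1.2174) = 0.0397
  (2,s): 0.10·log₂(0.9302) = -0.0104
  (2,t): 0.01·log₂(0.3636) = -0.0146
  (3,r): 0.16·log₂(1.1220) = 0.0266
  (3,s): 0.09·log₂(0.6752) = -0.0510
  (3,t): 0.06·log₂(1.7595) = 0.0489
Sum = 0.056 bits.

0.056 bits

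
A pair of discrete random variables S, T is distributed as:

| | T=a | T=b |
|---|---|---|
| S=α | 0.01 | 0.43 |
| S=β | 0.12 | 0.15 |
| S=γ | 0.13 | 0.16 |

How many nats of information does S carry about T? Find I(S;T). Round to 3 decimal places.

0.140 nats

Marginals: p(S) = (0.4400, 0.2700, 0.2900), p(T) = (0.2600, 0.7400).
I(S;T) = H(S) + H(T) − H(S,T).
H(S) = 1.0737, H(T) = 0.5731, H(S,T) = 1.5064.
I(S;T) = 1.0737 + 0.5731 − 1.5064 = 0.140 nats.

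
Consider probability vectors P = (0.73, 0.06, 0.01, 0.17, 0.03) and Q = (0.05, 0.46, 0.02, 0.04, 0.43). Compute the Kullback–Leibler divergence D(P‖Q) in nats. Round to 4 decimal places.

1.9941 nats

D(P‖Q) = Σ p·ln(p/q).
  0.73·ln(0.73/0.05) = 1.95715
  0.06·ln(0.06/0.46) = -0.12221
  0.01·ln(0.01/0.02) = -0.00693
  0.17·ln(0.17/0.04) = 0.24598
  0.03·ln(0.03/0.43) = -0.07988
D(P‖Q) = 1.9941 nats.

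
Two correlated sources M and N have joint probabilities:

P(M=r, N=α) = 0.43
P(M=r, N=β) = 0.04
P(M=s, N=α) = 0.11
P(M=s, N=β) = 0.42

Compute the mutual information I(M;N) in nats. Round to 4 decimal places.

Marginals: p(M) = (0.4700, 0.5300), p(N) = (0.5400, 0.4600).
I(M;N) = Σ p(x,y)·ln[p(x,y)/(p(x)p(y))].
  (r,α): 0.43·ln(1.6942) = 0.22671
  (r,β): 0.04·ln(0.1850) = -0.06749
  (s,α): 0.11·ln(0.3843) = -0.10518
  (s,β): 0.42·ln(1.7227) = 0.22844
Sum = 0.2825 nats.

0.2825 nats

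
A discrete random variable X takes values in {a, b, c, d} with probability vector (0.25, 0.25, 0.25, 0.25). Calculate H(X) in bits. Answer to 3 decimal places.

2.000 bits

H(X) = −Σ p·log₂ p.
  −(0.25)·log₂(0.25) = 0.5000
  −(0.25)·log₂(0.25) = 0.5000
  −(0.25)·log₂(0.25) = 0.5000
  −(0.25)·log₂(0.25) = 0.5000
Sum: 0.5000 + 0.5000 + 0.5000 + 0.5000 = 2.000 bits.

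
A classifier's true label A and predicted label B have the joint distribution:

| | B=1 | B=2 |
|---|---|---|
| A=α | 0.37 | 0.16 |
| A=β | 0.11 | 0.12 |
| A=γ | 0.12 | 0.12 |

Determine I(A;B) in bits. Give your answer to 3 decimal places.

0.033 bits

Marginals: p(A) = (0.5300, 0.2300, 0.2400), p(B) = (0.6000, 0.4000).
I(A;B) = H(A) + H(B) − H(A,B).
H(A) = 1.4672, H(B) = 0.9710, H(A,B) = 2.4052.
I(A;B) = 1.4672 + 0.9710 − 2.4052 = 0.033 bits.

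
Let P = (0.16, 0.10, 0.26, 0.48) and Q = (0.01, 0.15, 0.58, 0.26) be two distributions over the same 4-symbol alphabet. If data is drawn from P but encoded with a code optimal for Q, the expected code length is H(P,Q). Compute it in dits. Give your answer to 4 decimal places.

H(P,Q) = −Σ p·log₁₀ q.
  −0.16·log₁₀(0.01) = 0.32000
  −0.10·log₁₀(0.15) = 0.08239
  −0.26·log₁₀(0.58) = 0.06151
  −0.48·log₁₀(0.26) = 0.28081
H(P,Q) = 0.7447 dits.

0.7447 dits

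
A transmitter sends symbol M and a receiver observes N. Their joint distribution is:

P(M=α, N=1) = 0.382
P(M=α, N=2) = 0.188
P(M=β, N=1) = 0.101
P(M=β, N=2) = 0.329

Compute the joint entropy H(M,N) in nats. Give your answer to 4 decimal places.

H(M,N) = −Σ p(x,y)·ln p(x,y) over all 4 cells.
  cell (α,1): −0.382·ln0.382 = 0.36761
  cell (α,2): −0.188·ln0.188 = 0.31421
  cell (β,1): −0.101·ln0.101 = 0.23156
  cell (β,2): −0.329·ln0.329 = 0.36575
Sum = 1.2791 nats.

1.2791 nats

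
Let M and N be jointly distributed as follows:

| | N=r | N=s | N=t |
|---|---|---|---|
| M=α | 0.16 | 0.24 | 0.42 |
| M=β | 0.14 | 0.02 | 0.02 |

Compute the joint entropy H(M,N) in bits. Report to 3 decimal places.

2.066 bits

H(M,N) = −Σ p(x,y)·log₂ p(x,y) over all 6 cells.
  cell (α,r): −0.16·log₂0.16 = 0.4230
  cell (α,s): −0.24·log₂0.24 = 0.4941
  cell (α,t): −0.42·log₂0.42 = 0.5256
  cell (β,r): −0.14·log₂0.14 = 0.3971
  cell (β,s): −0.02·log₂0.02 = 0.1129
  cell (β,t): −0.02·log₂0.02 = 0.1129
Sum = 2.066 bits.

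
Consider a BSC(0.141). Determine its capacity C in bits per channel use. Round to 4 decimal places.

Binary symmetric channel: C = 1 − h₂(ε) where h₂ is the binary entropy function.
h₂(0.141) = −0.141·log₂0.141 − 0.859·log₂0.859 = 0.5869.
C = 1 − 0.5869 = 0.4131 bits per channel use.

0.4131 bits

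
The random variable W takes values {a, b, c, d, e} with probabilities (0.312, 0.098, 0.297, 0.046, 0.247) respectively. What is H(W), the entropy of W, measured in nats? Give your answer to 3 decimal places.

H(W) = −Σ p·ln p.
  −(0.312)·ln(0.312) = 0.3634
  −(0.098)·ln(0.098) = 0.2276
  −(0.297)·ln(0.297) = 0.3606
  −(0.046)·ln(0.046) = 0.1416
  −(0.247)·ln(0.247) = 0.3454
Sum: 0.3634 + 0.2276 + 0.3606 + 0.1416 + 0.3454 = 1.439 nats.

1.439 nats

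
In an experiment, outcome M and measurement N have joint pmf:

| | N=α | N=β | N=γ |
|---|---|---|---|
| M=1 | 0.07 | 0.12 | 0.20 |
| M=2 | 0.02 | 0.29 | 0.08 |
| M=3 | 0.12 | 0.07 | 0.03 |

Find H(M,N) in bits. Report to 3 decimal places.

2.810 bits

H(M,N) = −Σ p(x,y)·log₂ p(x,y) over all 9 cells.
  cell (1,α): −0.07·log₂0.07 = 0.2686
  cell (1,β): −0.12·log₂0.12 = 0.3671
  cell (1,γ): −0.20·log₂0.20 = 0.4644
  cell (2,α): −0.02·log₂0.02 = 0.1129
  cell (2,β): −0.29·log₂0.29 = 0.5179
  cell (2,γ): −0.08·log₂0.08 = 0.2915
  cell (3,α): −0.12·log₂0.12 = 0.3671
  cell (3,β): −0.07·log₂0.07 = 0.2686
  cell (3,γ): −0.03·log₂0.03 = 0.1518
Sum = 2.810 bits.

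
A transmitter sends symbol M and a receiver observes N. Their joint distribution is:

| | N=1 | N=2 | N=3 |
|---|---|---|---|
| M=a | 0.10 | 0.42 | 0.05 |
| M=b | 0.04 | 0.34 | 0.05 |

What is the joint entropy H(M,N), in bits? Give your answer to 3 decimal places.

H(M,N) = −Σ p(x,y)·log₂ p(x,y) over all 6 cells.
  cell (a,1): −0.10·log₂0.10 = 0.3322
  cell (a,2): −0.42·log₂0.42 = 0.5256
  cell (a,3): −0.05·log₂0.05 = 0.2161
  cell (b,1): −0.04·log₂0.04 = 0.1858
  cell (b,2): −0.34·log₂0.34 = 0.5292
  cell (b,3): −0.05·log₂0.05 = 0.2161
Sum = 2.005 bits.

2.005 bits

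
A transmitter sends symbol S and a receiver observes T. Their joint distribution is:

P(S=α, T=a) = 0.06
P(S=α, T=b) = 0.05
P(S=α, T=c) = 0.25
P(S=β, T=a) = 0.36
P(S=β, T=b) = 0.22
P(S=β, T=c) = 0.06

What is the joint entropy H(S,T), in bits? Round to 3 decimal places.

2.214 bits

H(S,T) = −Σ p(x,y)·log₂ p(x,y) over all 6 cells.
  cell (α,a): −0.06·log₂0.06 = 0.2435
  cell (α,b): −0.05·log₂0.05 = 0.2161
  cell (α,c): −0.25·log₂0.25 = 0.5000
  cell (β,a): −0.36·log₂0.36 = 0.5306
  cell (β,b): −0.22·log₂0.22 = 0.4806
  cell (β,c): −0.06·log₂0.06 = 0.2435
Sum = 2.214 bits.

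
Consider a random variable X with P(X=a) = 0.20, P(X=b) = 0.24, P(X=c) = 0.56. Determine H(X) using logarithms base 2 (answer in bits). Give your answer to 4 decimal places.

1.4270 bits

H(X) = −Σ p·log₂ p.
  −(0.20)·log₂(0.20) = 0.46439
  −(0.24)·log₂(0.24) = 0.49413
  −(0.56)·log₂(0.56) = 0.46844
Sum: 0.46439 + 0.49413 + 0.46844 = 1.4270 bits.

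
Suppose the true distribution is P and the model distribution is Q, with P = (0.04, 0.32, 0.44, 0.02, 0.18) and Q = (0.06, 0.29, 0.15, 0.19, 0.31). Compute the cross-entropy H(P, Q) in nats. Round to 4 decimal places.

1.5874 nats

H(P,Q) = −Σ p·ln q.
  −0.04·ln(0.06) = 0.11254
  −0.32·ln(0.29) = 0.39612
  −0.44·ln(0.15) = 0.83473
  −0.02·ln(0.19) = 0.03321
  −0.18·ln(0.31) = 0.21081
H(P,Q) = 1.5874 nats.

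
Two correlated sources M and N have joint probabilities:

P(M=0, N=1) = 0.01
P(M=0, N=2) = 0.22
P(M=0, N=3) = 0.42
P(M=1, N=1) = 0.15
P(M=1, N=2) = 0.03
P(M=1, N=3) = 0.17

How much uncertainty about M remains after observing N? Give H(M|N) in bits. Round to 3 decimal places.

0.697 bits

Marginals: p(M) = (0.6500, 0.3500), p(N) = (0.1600, 0.2500, 0.5900).
H(M|N) = Σ p(N) · H(M|N=·).
  N=1: p=0.1600, H(M|N=1) = 0.3373
  N=2: p=0.2500, H(M|N=2) = 0.5294
  N=3: p=0.5900, H(M|N=3) = 0.8663
Weighted sum = 0.697 bits.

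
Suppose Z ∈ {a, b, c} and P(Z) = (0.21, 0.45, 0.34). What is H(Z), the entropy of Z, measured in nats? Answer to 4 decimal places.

H(Z) = −Σ p·ln p.
  −(0.21)·ln(0.21) = 0.32774
  −(0.45)·ln(0.45) = 0.35933
  −(0.34)·ln(0.34) = 0.36680
Sum: 0.32774 + 0.35933 + 0.36680 = 1.0539 nats.

1.0539 nats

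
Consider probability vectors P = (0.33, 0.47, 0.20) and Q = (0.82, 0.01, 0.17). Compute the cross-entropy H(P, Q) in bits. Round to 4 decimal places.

3.7284 bits

H(P,Q) = −Σ p·log₂ q.
  −0.33·log₂(0.82) = 0.09448
  −0.47·log₂(0.01) = 3.12261
  −0.20·log₂(0.17) = 0.51128
H(P,Q) = 3.7284 bits.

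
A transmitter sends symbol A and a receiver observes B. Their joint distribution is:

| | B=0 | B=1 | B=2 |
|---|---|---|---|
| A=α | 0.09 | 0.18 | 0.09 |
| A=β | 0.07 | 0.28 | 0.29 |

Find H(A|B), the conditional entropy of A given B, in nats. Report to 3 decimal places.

0.626 nats

Chain rule: H(A|B) = H(A,B) − H(B).
Marginals: p(A) = (0.3600, 0.6400), p(B) = (0.1600, 0.4600, 0.3800).
H(A,B) = 1.6437 nats; H(B) = 1.0181 nats.
H(A|B) = 1.6437 − 1.0181 = 0.626 nats.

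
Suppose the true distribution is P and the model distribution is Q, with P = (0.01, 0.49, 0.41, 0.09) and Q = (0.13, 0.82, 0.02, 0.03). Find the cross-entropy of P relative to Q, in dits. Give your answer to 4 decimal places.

H(P,Q) = −Σ p·log₁₀ q.
  −0.01·log₁₀(0.13) = 0.00886
  −0.49·log₁₀(0.82) = 0.04223
  −0.41·log₁₀(0.02) = 0.69658
  −0.09·log₁₀(0.03) = 0.13706
H(P,Q) = 0.8847 dits.

0.8847 dits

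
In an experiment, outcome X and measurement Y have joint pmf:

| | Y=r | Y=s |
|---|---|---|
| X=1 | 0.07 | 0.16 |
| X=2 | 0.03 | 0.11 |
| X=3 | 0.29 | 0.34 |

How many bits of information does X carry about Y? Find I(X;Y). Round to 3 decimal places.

Marginals: p(X) = (0.2300, 0.1400, 0.6300), p(Y) = (0.3900, 0.6100).
I(X;Y) = Σ p(x,y)·log₂[p(x,y)/(p(x)p(y))].
  (1,r): 0.07·log₂(0.7804) = -0.0250
  (1,s): 0.16·log₂(1.1404) = 0.0303
  (2,r): 0.03·log₂(0.5495) = -0.0259
  (2,s): 0.11·log₂(1.2881) = 0.0402
  (3,r): 0.29·log₂(1.1803) = 0.0694
  (3,s): 0.34·log₂(0.8847) = -0.0601
Sum = 0.029 bits.

0.029 bits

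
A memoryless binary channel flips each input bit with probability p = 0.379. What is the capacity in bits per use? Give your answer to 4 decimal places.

0.0427 bits

Binary symmetric channel: C = 1 − h₂(ε) where h₂ is the binary entropy function.
h₂(0.379) = −0.379·log₂0.379 − 0.621·log₂0.621 = 0.9573.
C = 1 − 0.9573 = 0.0427 bits per channel use.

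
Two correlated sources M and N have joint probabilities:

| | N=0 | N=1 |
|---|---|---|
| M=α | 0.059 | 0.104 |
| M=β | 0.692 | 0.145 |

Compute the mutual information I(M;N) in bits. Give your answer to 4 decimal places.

Marginals: p(M) = (0.1630, 0.8370), p(N) = (0.7510, 0.2490).
I(M;N) = Σ p(x,y)·log₂[p(x,y)/(p(x)p(y))].
  (α,0): 0.059·log₂(0.4820) = -0.06213
  (α,1): 0.104·log₂(2.5624) = 0.14118
  (β,0): 0.692·log₂(1.1009) = 0.09595
  (β,1): 0.145·log₂(0.6957) = -0.07589
Sum = 0.0991 bits.

0.0991 bits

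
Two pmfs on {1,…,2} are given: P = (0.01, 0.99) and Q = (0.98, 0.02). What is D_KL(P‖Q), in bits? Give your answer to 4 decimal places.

5.5069 bits

D(P‖Q) = Σ p·log₂(p/q).
  0.01·log₂(0.01/0.98) = -0.06615
  0.99·log₂(0.99/0.02) = 5.57306
D(P‖Q) = 5.5069 bits.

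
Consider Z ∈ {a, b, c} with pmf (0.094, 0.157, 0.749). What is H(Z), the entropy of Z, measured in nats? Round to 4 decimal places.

H(Z) = −Σ p·ln p.
  −(0.094)·ln(0.094) = 0.22226
  −(0.157)·ln(0.157) = 0.29069
  −(0.749)·ln(0.749) = 0.21647
Sum: 0.22226 + 0.29069 + 0.21647 = 0.7294 nats.

0.7294 nats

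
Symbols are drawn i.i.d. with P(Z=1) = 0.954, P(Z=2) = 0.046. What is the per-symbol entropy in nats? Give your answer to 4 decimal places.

0.1866 nats

H(Z) = −Σ p·ln p.
  −(0.954)·ln(0.954) = 0.04493
  −(0.046)·ln(0.046) = 0.14164
Sum: 0.04493 + 0.14164 = 0.1866 nats.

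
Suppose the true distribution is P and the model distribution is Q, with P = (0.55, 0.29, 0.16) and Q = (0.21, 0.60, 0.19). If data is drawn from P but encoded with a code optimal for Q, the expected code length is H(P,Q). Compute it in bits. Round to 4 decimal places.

H(P,Q) = −Σ p·log₂ q.
  −0.55·log₂(0.21) = 1.23835
  −0.29·log₂(0.60) = 0.21372
  −0.16·log₂(0.19) = 0.38335
H(P,Q) = 1.8354 bits.

1.8354 bits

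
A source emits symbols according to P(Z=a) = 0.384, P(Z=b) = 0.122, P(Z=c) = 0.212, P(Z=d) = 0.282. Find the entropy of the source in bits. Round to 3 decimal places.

1.890 bits

H(Z) = −Σ p·log₂ p.
  −(0.384)·log₂(0.384) = 0.5302
  −(0.122)·log₂(0.122) = 0.3703
  −(0.212)·log₂(0.212) = 0.4744
  −(0.282)·log₂(0.282) = 0.5150
Sum: 0.5302 + 0.3703 + 0.4744 + 0.5150 = 1.890 bits.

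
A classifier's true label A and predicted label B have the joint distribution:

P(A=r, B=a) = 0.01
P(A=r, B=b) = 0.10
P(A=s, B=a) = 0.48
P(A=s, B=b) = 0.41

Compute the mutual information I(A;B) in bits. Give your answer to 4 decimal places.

0.0653 bits

Marginals: p(A) = (0.1100, 0.8900), p(B) = (0.4900, 0.5100).
I(A;B) = Σ p(x,y)·log₂[p(x,y)/(p(x)p(y))].
  (r,a): 0.01·log₂(0.1855) = -0.02430
  (r,b): 0.10·log₂(1.7825) = 0.08339
  (s,a): 0.48·log₂(1.1007) = 0.06642
  (s,b): 0.41·log₂(0.9033) = -0.06017
Sum = 0.0653 bits.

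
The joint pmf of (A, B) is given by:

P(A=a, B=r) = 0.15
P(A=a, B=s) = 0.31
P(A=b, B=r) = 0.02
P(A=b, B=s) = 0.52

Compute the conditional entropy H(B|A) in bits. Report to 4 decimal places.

0.5424 bits

Chain rule: H(B|A) = H(A,B) − H(A).
Marginals: p(A) = (0.4600, 0.5400), p(B) = (0.1700, 0.8300).
H(A,B) = 1.5378 bits; H(A) = 0.9954 bits.
H(B|A) = 1.5378 − 0.9954 = 0.5424 bits.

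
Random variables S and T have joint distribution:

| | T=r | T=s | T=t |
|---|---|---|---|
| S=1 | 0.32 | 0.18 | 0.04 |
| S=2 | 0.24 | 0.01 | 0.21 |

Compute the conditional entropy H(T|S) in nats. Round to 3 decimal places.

Marginals: p(S) = (0.5400, 0.4600), p(T) = (0.5600, 0.1900, 0.2500).
H(T|S) = Σ p(S) · H(T|S=·).
  S=1: p=0.5400, H(T|S=1) = 0.8691
  S=2: p=0.4600, H(T|S=2) = 0.7806
Weighted sum = 0.828 nats.

0.828 nats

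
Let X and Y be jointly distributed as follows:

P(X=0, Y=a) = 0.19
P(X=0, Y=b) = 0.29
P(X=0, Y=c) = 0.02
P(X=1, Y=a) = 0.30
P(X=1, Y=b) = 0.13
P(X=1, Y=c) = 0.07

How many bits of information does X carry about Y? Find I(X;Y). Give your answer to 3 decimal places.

Marginals: p(X) = (0.5000, 0.5000), p(Y) = (0.4900, 0.4200, 0.0900).
I(X;Y) = H(X) + H(Y) − H(X,Y).
H(X) = 1.0000, H(Y) = 1.3426, H(X,Y) = 2.2583.
I(X;Y) = 1.0000 + 1.3426 − 2.2583 = 0.084 bits.

0.084 bits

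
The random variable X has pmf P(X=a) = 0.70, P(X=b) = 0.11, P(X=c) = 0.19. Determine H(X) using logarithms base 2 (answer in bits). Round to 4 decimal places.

1.1657 bits

H(X) = −Σ p·log₂ p.
  −(0.70)·log₂(0.70) = 0.36020
  −(0.11)·log₂(0.11) = 0.35029
  −(0.19)·log₂(0.19) = 0.45523
Sum: 0.36020 + 0.35029 + 0.45523 = 1.1657 bits.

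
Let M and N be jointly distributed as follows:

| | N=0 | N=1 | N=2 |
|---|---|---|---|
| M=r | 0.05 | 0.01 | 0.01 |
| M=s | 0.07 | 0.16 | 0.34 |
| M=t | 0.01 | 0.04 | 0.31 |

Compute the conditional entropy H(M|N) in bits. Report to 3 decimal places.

1.095 bits

Chain rule: H(M|N) = H(M,N) − H(N).
Marginals: p(M) = (0.0700, 0.5700, 0.3600), p(N) = (0.1300, 0.2100, 0.6600).
H(M,N) = 2.3457 bits; H(N) = 1.2511 bits.
H(M|N) = 2.3457 − 1.2511 = 1.095 bits.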